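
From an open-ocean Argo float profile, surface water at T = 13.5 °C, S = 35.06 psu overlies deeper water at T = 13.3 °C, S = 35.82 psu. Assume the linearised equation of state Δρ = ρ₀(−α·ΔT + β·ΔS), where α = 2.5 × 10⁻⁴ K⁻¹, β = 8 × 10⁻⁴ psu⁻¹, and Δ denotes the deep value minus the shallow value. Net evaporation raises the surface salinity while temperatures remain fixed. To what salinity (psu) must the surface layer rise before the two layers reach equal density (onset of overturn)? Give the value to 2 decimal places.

Neutral buoyancy requires −α(T_deep − T_surf) + β(S_deep − S_surf′) = 0.
S_surf′ = S_deep − (α/β)·ΔT = 35.82 − (2.5 × 10⁻⁴/8 × 10⁻⁴)·(-0.2) = 35.8825 psu.
Increase required: 35.8825 − 35.06 = 0.8225 psu.

35.88 psu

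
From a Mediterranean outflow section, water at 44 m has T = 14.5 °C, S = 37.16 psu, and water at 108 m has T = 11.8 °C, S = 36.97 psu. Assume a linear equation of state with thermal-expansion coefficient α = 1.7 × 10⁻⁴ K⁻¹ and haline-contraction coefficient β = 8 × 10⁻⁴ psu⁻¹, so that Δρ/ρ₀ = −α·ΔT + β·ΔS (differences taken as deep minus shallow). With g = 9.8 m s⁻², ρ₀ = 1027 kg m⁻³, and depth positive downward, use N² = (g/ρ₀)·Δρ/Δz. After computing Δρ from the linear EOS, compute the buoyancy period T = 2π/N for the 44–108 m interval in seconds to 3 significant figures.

916 s

ΔT = -2.7 K, ΔS = -0.19 psu (deep − shallow).
Δρ/ρ₀ = −αΔT + βΔS = 4.59 × 10⁻⁴ − 1.52 × 10⁻⁴ = 3.07 × 10⁻⁴, so Δρ ≈ 0.3153 kg m⁻³.
N² = (g/ρ₀)·Δρ/Δz = g·(Δρ/ρ₀)/Δz = 9.8 × 3.07 × 10⁻⁴ / 64 = 4.7009 × 10⁻⁵ s⁻².
N = √(4.7009 × 10⁻⁵) = 6.8563 × 10⁻³ rad s⁻¹ → T = 2π/N = 916.41 s ≈ 916 s.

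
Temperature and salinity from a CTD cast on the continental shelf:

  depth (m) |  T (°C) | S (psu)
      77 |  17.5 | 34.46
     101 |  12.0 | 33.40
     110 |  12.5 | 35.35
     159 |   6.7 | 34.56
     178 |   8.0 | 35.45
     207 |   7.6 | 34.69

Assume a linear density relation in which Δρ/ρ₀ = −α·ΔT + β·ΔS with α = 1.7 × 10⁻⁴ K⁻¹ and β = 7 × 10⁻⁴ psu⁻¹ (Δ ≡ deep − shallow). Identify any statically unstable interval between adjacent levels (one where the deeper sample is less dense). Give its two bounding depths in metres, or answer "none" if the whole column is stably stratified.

178–207 m

Evaluate Δρ/ρ₀ = −αΔT + βΔS across each adjacent pair:
  77–101 m: −αΔT+βΔS = −(1.7 × 10⁻⁴)(-5.5)+(7 × 10⁻⁴)(-1.06) = 1.9 × 10⁻⁴ → stable
  101–110 m: −αΔT+βΔS = −(1.7 × 10⁻⁴)(+0.5)+(7 × 10⁻⁴)(+1.95) = 1.3 × 10⁻³ → stable
  110–159 m: −αΔT+βΔS = −(1.7 × 10⁻⁴)(-5.8)+(7 × 10⁻⁴)(-0.79) = 4.3 × 10⁻⁴ → stable
  159–178 m: −αΔT+βΔS = −(1.7 × 10⁻⁴)(+1.3)+(7 × 10⁻⁴)(+0.89) = 4.0 × 10⁻⁴ → stable
  178–207 m: −αΔT+βΔS = −(1.7 × 10⁻⁴)(-0.4)+(7 × 10⁻⁴)(-0.76) = -4.6 × 10⁻⁴ → UNSTABLE
The 178–207 m interval has Δρ < 0: lighter water underlies denser water.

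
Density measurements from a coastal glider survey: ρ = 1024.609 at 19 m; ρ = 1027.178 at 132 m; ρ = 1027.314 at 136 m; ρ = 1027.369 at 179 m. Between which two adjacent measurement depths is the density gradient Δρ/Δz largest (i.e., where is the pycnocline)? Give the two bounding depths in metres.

Compute the density gradient over each adjacent pair:
  19–132 m: Δρ/Δz = 2.569/113 = 0.023 kg m⁻⁴
  132–136 m: Δρ/Δz = 0.136/4 = 0.034 kg m⁻⁴
  136–179 m: Δρ/Δz = 0.055/43 = 1.3 × 10⁻³ kg m⁻⁴
The largest gradient is in the 132–136 m interval — the pycnocline.

132–136 m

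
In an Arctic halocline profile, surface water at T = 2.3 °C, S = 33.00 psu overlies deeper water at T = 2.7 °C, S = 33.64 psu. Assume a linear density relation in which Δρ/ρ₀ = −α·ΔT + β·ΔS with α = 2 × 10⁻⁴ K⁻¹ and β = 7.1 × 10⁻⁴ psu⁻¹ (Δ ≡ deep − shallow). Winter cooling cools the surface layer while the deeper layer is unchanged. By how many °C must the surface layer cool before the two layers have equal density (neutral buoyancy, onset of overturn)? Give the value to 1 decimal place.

Neutral buoyancy requires Δρ = 0, i.e. −α(T_deep − T_surf′) + β(S_deep − S_surf) = 0.
T_surf′ = T_deep − (β/α)·ΔS = 2.7 − (7.1 × 10⁻⁴/2 × 10⁻⁴)·(+0.64) = 0.428 °C.
Cooling required: 2.3 − (0.428) = 1.872 °C.

1.9 °C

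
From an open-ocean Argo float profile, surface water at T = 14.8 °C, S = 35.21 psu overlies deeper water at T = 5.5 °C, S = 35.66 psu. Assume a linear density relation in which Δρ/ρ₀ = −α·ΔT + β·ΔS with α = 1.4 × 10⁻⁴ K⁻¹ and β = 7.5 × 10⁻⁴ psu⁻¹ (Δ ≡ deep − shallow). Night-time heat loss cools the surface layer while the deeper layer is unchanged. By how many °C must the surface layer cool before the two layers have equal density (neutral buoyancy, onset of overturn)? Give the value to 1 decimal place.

11.7 °C

Neutral buoyancy requires Δρ = 0, i.e. −α(T_deep − T_surf′) + β(S_deep − S_surf) = 0.
T_surf′ = T_deep − (β/α)·ΔS = 5.5 − (7.5 × 10⁻⁴/1.4 × 10⁻⁴)·(+0.45) = 3.089 °C.
Cooling required: 14.8 − (3.089) = 11.711 °C.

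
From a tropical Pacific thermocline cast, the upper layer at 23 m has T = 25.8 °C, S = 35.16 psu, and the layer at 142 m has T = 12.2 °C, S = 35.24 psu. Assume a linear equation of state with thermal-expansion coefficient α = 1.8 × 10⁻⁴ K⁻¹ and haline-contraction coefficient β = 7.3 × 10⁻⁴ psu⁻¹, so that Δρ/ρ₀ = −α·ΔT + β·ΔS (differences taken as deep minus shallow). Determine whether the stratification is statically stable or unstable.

stable

ΔT = 12.2 − 25.8 = -13.6 K and ΔS = 35.24 − 35.16 = +0.08 psu (deep − shallow).
−αΔT = 2.448 × 10⁻³; βΔS = 5.84 × 10⁻⁵; sum Δρ/ρ₀ = 2.5064 × 10⁻³.
Δρ/ρ₀ > 0, so Δρ > 0: deeper water is denser → statically stable.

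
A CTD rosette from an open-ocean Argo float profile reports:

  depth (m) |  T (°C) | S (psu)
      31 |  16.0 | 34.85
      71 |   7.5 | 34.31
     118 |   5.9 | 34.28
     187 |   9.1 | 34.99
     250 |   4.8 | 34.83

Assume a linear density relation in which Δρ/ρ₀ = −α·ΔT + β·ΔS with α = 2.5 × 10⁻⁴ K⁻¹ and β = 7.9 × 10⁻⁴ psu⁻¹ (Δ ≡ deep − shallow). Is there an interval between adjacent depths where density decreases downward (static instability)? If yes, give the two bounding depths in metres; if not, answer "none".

Evaluate Δρ/ρ₀ = −αΔT + βΔS across each adjacent pair:
  31–71 m: −αΔT+βΔS = −(2.5 × 10⁻⁴)(-8.5)+(7.9 × 10⁻⁴)(-0.54) = 1.7 × 10⁻³ → stable
  71–118 m: −αΔT+βΔS = −(2.5 × 10⁻⁴)(-1.6)+(7.9 × 10⁻⁴)(-0.03) = 3.8 × 10⁻⁴ → stable
  118–187 m: −αΔT+βΔS = −(2.5 × 10⁻⁴)(+3.2)+(7.9 × 10⁻⁴)(+0.71) = -2.4 × 10⁻⁴ → UNSTABLE
  187–250 m: −αΔT+βΔS = −(2.5 × 10⁻⁴)(-4.3)+(7.9 × 10⁻⁴)(-0.16) = 9.5 × 10⁻⁴ → stable
The 118–187 m interval has Δρ < 0: lighter water underlies denser water.

118–187 m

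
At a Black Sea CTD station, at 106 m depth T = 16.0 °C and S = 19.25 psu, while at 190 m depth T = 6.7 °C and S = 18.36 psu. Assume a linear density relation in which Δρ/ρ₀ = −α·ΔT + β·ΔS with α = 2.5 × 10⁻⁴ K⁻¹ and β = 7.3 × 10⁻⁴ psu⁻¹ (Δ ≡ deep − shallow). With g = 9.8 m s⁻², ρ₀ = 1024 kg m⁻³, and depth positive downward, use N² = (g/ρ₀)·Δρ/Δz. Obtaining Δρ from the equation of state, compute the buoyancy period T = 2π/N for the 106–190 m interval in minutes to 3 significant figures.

ΔT = -9.3 K, ΔS = -0.89 psu (deep − shallow).
Δρ/ρ₀ = −αΔT + βΔS = 2.325 × 10⁻³ − 6.497 × 10⁻⁴ = 1.6753 × 10⁻³, so Δρ ≈ 1.716 kg m⁻³.
N² = (g/ρ₀)·Δρ/Δz = g·(Δρ/ρ₀)/Δz = 9.8 × 1.6753 × 10⁻³ / 84 = 1.9545 × 10⁻⁴ s⁻².
N = √(1.9545 × 10⁻⁴) = 0.013980 rad s⁻¹ → T = 2π/N = 449.44 s = 7.4907 min ≈ 7.49 min.

7.49 min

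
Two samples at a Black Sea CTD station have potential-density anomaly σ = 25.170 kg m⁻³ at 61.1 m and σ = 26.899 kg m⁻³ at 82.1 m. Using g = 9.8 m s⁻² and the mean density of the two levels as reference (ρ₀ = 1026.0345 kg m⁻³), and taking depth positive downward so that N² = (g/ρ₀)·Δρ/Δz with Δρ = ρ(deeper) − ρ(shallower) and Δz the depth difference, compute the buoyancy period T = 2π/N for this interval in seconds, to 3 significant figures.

Δρ = 1026.899 − 1025.170 = 1.729 kg m⁻³ over Δz = 82.1 − 61.1 = 21 m.
N² = (9.8/1026.0345) × (1.729/21) = 7.8639 × 10⁻⁴ s⁻².
N = √(7.8639 × 10⁻⁴) = 0.028043 rad s⁻¹, so T = 2π/N = 224.06 s ≈ 224 s.

224 s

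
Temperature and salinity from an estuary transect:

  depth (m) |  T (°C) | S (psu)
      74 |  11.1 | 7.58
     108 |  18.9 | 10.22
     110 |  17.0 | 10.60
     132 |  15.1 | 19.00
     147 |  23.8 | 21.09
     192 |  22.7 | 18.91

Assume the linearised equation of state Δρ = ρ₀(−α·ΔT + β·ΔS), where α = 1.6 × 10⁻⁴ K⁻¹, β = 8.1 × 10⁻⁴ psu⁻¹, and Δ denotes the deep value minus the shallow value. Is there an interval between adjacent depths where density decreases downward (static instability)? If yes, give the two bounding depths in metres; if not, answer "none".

147–192 m

Evaluate Δρ/ρ₀ = −αΔT + βΔS across each adjacent pair:
  74–108 m: −αΔT+βΔS = −(1.6 × 10⁻⁴)(+7.8)+(8.1 × 10⁻⁴)(+2.64) = 8.9 × 10⁻⁴ → stable
  108–110 m: −αΔT+βΔS = −(1.6 × 10⁻⁴)(-1.9)+(8.1 × 10⁻⁴)(+0.38) = 6.1 × 10⁻⁴ → stable
  110–132 m: −αΔT+βΔS = −(1.6 × 10⁻⁴)(-1.9)+(8.1 × 10⁻⁴)(+8.40) = 7.1 × 10⁻³ → stable
  132–147 m: −αΔT+βΔS = −(1.6 × 10⁻⁴)(+8.7)+(8.1 × 10⁻⁴)(+2.09) = 3.0 × 10⁻⁴ → stable
  147–192 m: −αΔT+βΔS = −(1.6 × 10⁻⁴)(-1.1)+(8.1 × 10⁻⁴)(-2.18) = -1.6 × 10⁻³ → UNSTABLE
The 147–192 m interval has Δρ < 0: lighter water underlies denser water.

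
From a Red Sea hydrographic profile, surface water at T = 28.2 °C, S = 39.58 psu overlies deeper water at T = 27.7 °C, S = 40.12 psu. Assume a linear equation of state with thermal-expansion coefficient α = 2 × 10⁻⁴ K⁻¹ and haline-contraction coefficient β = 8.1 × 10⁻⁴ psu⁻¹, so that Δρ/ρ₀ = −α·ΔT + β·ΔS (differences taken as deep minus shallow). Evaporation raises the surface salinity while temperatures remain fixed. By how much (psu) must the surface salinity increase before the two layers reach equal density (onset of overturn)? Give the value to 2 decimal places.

0.66 psu

Neutral buoyancy requires −α(T_deep − T_surf) + β(S_deep − S_surf′) = 0.
S_surf′ = S_deep − (α/β)·ΔT = 40.12 − (2 × 10⁻⁴/8.1 × 10⁻⁴)·(-0.5) = 40.2435 psu.
Increase required: 40.2435 − 39.58 = 0.6635 psu.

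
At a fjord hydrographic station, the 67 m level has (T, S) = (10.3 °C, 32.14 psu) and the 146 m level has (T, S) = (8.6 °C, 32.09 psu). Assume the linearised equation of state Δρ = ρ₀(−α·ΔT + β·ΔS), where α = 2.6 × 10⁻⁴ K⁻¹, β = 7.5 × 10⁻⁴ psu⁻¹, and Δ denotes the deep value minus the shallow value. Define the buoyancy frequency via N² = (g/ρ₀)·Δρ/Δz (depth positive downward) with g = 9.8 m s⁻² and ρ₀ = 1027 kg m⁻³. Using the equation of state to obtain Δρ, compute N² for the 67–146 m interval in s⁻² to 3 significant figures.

ΔT = -1.7 K, ΔS = -0.05 psu (deep − shallow).
Δρ/ρ₀ = −αΔT + βΔS = 4.42 × 10⁻⁴ − 3.75 × 10⁻⁵ = 4.045 × 10⁻⁴, so Δρ ≈ 0.4154 kg m⁻³.
N² = (g/ρ₀)·Δρ/Δz = g·(Δρ/ρ₀)/Δz = 9.8 × 4.045 × 10⁻⁴ / 79 = 5.0178 × 10⁻⁵ s⁻² ≈ 5.02 × 10⁻⁵ s⁻².

5.02 × 10⁻⁵ s⁻²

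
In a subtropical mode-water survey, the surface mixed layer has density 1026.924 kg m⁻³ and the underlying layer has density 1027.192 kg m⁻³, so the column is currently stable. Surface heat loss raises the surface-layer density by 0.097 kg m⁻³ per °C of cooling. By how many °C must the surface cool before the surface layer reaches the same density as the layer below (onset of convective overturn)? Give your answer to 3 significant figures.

2.76 °C

Density deficit of the surface layer: 1027.192 − 1026.924 = 0.268 kg m⁻³.
Required change = 0.268 / 0.097 = 2.76 °C.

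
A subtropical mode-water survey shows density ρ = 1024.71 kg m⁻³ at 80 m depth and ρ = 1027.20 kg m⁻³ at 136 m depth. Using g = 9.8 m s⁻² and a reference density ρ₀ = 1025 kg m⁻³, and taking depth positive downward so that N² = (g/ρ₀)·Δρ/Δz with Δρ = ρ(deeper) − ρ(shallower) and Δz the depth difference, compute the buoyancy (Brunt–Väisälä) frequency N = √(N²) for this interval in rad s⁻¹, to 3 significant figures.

Δρ = 1027.20 − 1024.71 = 2.49 kg m⁻³ over Δz = 136 − 80 = 56 m.
N² = (9.8/1025) × (2.49/56) = 4.2512 × 10⁻⁴ s⁻².
N = √(4.2512 × 10⁻⁴) = 0.020618 rad s⁻¹ ≈ 0.0206 rad s⁻¹.

0.0206 rad s⁻¹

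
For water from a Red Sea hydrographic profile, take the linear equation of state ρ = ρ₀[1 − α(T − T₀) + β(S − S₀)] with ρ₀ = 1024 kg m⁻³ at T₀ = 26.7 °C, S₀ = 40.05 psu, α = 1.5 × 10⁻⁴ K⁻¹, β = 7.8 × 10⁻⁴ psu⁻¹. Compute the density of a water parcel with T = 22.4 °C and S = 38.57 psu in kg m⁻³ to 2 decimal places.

1023.48 kg m⁻³

T − T₀ = -4.3 K, S − S₀ = -1.48 psu.
Bracket = 1 − α·(-4.3) + β·(-1.48) = 1 + (-5.094 × 10⁻⁴) = 0.9994906.
ρ = 1024 × 0.9994906 = 1023.48 kg m⁻³.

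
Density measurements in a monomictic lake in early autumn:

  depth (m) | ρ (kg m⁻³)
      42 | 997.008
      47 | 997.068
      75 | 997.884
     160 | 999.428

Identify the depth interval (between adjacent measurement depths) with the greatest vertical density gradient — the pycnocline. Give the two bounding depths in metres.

47–75 m

Compute the density gradient over each adjacent pair:
  42–47 m: Δρ/Δz = 0.060/5 = 0.012 kg m⁻⁴
  47–75 m: Δρ/Δz = 0.816/28 = 0.029 kg m⁻⁴
  75–160 m: Δρ/Δz = 1.544/85 = 0.018 kg m⁻⁴
The largest gradient is in the 47–75 m interval — the pycnocline.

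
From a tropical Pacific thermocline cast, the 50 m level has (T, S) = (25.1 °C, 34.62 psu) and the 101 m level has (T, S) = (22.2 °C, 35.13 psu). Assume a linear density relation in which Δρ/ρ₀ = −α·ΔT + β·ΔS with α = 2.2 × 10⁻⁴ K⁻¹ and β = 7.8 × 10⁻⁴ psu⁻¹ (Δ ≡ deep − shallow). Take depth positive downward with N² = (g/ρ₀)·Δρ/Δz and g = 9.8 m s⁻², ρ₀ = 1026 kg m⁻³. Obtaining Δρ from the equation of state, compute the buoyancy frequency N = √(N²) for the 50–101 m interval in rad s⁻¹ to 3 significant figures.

0.0141 rad s⁻¹

ΔT = -2.9 K, ΔS = +0.51 psu (deep − shallow).
Δρ/ρ₀ = −αΔT + βΔS = 6.38 × 10⁻⁴ + 3.978 × 10⁻⁴ = 1.0358 × 10⁻³, so Δρ ≈ 1.063 kg m⁻³.
N² = (g/ρ₀)·Δρ/Δz = g·(Δρ/ρ₀)/Δz = 9.8 × 1.0358 × 10⁻³ / 51 = 1.9904 × 10⁻⁴ s⁻².
N = √(1.9904 × 10⁻⁴) = 0.014108 rad s⁻¹ ≈ 0.0141 rad s⁻¹.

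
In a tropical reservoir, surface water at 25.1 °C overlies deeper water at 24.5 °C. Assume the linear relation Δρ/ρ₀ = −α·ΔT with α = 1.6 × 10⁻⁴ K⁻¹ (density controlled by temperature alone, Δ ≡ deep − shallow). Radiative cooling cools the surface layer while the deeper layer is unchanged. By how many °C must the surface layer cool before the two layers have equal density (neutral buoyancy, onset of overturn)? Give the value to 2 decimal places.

0.60 °C

With temperature the only control, equal density requires T_surf′ = T_deep.
T_surf′ = 24.5 °C.
Cooling required: 25.1 − 24.5 = 0.60 °C.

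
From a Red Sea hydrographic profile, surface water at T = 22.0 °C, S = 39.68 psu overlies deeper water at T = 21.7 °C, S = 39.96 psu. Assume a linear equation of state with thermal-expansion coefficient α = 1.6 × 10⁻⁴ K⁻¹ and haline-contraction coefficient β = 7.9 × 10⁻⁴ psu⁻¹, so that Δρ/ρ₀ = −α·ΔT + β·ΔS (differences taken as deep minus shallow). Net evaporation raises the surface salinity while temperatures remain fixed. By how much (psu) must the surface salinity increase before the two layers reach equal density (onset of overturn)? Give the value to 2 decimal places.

0.34 psu

Neutral buoyancy requires −α(T_deep − T_surf) + β(S_deep − S_surf′) = 0.
S_surf′ = S_deep − (α/β)·ΔT = 39.96 − (1.6 × 10⁻⁴/7.9 × 10⁻⁴)·(-0.3) = 40.0208 psu.
Increase required: 40.0208 − 39.68 = 0.3408 psu.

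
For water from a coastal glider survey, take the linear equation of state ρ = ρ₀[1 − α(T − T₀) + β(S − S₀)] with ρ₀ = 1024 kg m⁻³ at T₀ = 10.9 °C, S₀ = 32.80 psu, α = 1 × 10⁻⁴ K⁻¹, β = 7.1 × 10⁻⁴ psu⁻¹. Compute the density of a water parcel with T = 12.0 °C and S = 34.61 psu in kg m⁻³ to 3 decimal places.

1025.203 kg m⁻³

T − T₀ = +1.1 K, S − S₀ = +1.81 psu.
Bracket = 1 − α·(+1.1) + β·(+1.81) = 1 + (1.1751 × 10⁻³) = 1.0011751.
ρ = 1024 × 1.0011751 = 1025.203 kg m⁻³.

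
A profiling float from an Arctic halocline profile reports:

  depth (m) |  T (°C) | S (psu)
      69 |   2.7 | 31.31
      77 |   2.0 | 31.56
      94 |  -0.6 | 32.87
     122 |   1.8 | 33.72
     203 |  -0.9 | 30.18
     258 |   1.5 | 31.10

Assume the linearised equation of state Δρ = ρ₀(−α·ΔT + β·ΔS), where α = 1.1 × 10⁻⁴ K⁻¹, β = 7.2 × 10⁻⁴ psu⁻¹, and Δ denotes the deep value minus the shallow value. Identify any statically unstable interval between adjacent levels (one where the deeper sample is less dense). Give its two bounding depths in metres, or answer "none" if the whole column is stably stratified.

Evaluate Δρ/ρ₀ = −αΔT + βΔS across each adjacent pair:
  69–77 m: −αΔT+βΔS = −(1.1 × 10⁻⁴)(-0.7)+(7.2 × 10⁻⁴)(+0.25) = 2.6 × 10⁻⁴ → stable
  77–94 m: −αΔT+βΔS = −(1.1 × 10⁻⁴)(-2.6)+(7.2 × 10⁻⁴)(+1.31) = 1.2 × 10⁻³ → stable
  94–122 m: −αΔT+βΔS = −(1.1 × 10⁻⁴)(+2.4)+(7.2 × 10⁻⁴)(+0.85) = 3.5 × 10⁻⁴ → stable
  122–203 m: −αΔT+βΔS = −(1.1 × 10⁻⁴)(-2.7)+(7.2 × 10⁻⁴)(-3.54) = -2.3 × 10⁻³ → UNSTABLE
  203–258 m: −αΔT+βΔS = −(1.1 × 10⁻⁴)(+2.4)+(7.2 × 10⁻⁴)(+0.92) = 4.0 × 10⁻⁴ → stable
The 122–203 m interval has Δρ < 0: lighter water underlies denser water.

122–203 m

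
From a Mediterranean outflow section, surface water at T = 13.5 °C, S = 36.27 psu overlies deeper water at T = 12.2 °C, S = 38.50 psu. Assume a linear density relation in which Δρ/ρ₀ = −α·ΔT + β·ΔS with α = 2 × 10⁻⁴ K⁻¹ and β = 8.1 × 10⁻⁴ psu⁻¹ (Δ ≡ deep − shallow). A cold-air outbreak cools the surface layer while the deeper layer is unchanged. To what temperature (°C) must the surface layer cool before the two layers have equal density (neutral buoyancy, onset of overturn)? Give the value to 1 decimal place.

3.2 °C

Neutral buoyancy requires Δρ = 0, i.e. −α(T_deep − T_surf′) + β(S_deep − S_surf) = 0.
T_surf′ = T_deep − (β/α)·ΔS = 12.2 − (8.1 × 10⁻⁴/2 × 10⁻⁴)·(+2.23) = 3.168 °C.
Cooling required: 13.5 − (3.168) = 10.332 °C.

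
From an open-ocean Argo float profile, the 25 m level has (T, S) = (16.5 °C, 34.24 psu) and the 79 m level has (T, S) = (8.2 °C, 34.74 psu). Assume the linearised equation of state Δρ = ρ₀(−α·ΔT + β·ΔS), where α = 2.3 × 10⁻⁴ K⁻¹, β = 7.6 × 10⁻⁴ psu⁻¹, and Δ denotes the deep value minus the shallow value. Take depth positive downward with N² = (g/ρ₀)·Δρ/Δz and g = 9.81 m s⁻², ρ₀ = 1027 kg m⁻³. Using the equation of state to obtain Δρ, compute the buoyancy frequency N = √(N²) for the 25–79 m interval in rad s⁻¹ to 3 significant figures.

ΔT = -8.3 K, ΔS = +0.50 psu (deep − shallow).
Δρ/ρ₀ = −αΔT + βΔS = 1.909 × 10⁻³ + 3.80 × 10⁻⁴ = 2.289 × 10⁻³, so Δρ ≈ 2.351 kg m⁻³.
N² = (g/ρ₀)·Δρ/Δz = g·(Δρ/ρ₀)/Δz = 9.81 × 2.289 × 10⁻³ / 54 = 4.1584 × 10⁻⁴ s⁻².
N = √(4.1584 × 10⁻⁴) = 0.020392 rad s⁻¹ ≈ 0.0204 rad s⁻¹.

0.0204 rad s⁻¹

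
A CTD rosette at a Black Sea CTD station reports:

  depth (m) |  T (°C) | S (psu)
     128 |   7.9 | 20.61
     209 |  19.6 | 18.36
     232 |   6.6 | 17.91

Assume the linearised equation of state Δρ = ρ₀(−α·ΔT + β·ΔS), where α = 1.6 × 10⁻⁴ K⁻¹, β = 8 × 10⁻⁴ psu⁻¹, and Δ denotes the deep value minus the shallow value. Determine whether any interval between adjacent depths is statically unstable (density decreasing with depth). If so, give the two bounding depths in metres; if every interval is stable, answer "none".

128–209 m

Evaluate Δρ/ρ₀ = −αΔT + βΔS across each adjacent pair:
  128–209 m: −αΔT+βΔS = −(1.6 × 10⁻⁴)(+11.7)+(8 × 10⁻⁴)(-2.25) = -3.7 × 10⁻³ → UNSTABLE
  209–232 m: −αΔT+βΔS = −(1.6 × 10⁻⁴)(-13.0)+(8 × 10⁻⁴)(-0.45) = 1.7 × 10⁻³ → stable
The 128–209 m interval has Δρ < 0: lighter water underlies denser water.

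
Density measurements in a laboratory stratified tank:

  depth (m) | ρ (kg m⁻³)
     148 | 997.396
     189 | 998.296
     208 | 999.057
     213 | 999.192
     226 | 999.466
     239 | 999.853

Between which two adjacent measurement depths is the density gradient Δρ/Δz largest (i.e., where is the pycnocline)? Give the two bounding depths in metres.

Compute the density gradient over each adjacent pair:
  148–189 m: Δρ/Δz = 0.900/41 = 0.022 kg m⁻⁴
  189–208 m: Δρ/Δz = 0.761/19 = 0.040 kg m⁻⁴
  208–213 m: Δρ/Δz = 0.135/5 = 0.027 kg m⁻⁴
  213–226 m: Δρ/Δz = 0.274/13 = 0.021 kg m⁻⁴
  226–239 m: Δρ/Δz = 0.387/13 = 0.030 kg m⁻⁴
The largest gradient is in the 189–208 m interval — the pycnocline.

189–208 m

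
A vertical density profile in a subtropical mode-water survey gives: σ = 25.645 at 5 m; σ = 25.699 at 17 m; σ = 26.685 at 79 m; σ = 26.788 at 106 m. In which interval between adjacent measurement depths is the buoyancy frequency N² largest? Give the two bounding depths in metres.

17–79 m

Compute the density gradient over each adjacent pair:
  5–17 m: Δρ/Δz = 0.054/12 = 4.5 × 10⁻³ kg m⁻⁴
  17–79 m: Δρ/Δz = 0.986/62 = 0.016 kg m⁻⁴
  79–106 m: Δρ/Δz = 0.103/27 = 3.8 × 10⁻³ kg m⁻⁴
The largest gradient is in the 17–79 m interval — the pycnocline.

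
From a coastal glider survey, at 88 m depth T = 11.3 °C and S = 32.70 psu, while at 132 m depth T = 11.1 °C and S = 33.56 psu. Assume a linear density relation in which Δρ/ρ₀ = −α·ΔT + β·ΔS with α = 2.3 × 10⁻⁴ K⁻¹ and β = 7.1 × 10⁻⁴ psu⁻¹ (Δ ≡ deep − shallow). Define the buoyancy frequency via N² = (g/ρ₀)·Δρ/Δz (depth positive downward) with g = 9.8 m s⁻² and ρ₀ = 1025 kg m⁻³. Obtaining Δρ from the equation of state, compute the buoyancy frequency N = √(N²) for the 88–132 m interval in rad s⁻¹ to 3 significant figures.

0.0121 rad s⁻¹

ΔT = -0.2 K, ΔS = +0.86 psu (deep − shallow).
Δρ/ρ₀ = −αΔT + βΔS = 4.60 × 10⁻⁵ + 6.106 × 10⁻⁴ = 6.566 × 10⁻⁴, so Δρ ≈ 0.6730 kg m⁻³.
N² = (g/ρ₀)·Δρ/Δz = g·(Δρ/ρ₀)/Δz = 9.8 × 6.566 × 10⁻⁴ / 44 = 1.4624 × 10⁻⁴ s⁻².
N = √(1.4624 × 10⁻⁴) = 0.012093 rad s⁻¹ ≈ 0.0121 rad s⁻¹.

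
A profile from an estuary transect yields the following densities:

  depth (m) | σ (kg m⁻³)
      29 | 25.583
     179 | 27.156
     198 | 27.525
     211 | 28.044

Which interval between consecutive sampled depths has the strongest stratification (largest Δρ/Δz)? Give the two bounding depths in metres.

Compute the density gradient over each adjacent pair:
  29–179 m: Δρ/Δz = 1.573/150 = 0.010 kg m⁻⁴
  179–198 m: Δρ/Δz = 0.369/19 = 0.019 kg m⁻⁴
  198–211 m: Δρ/Δz = 0.519/13 = 0.040 kg m⁻⁴
The largest gradient is in the 198–211 m interval — the pycnocline.

198–211 m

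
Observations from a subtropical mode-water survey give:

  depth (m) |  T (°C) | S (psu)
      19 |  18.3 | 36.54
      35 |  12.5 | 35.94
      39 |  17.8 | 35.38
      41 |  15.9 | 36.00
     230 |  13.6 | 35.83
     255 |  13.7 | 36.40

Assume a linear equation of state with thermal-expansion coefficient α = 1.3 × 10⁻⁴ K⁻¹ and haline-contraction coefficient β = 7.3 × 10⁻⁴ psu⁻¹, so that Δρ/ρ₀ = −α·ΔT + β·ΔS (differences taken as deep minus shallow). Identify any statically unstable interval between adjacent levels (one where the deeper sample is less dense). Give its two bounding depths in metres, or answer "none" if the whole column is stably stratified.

Evaluate Δρ/ρ₀ = −αΔT + βΔS across each adjacent pair:
  19–35 m: −αΔT+βΔS = −(1.3 × 10⁻⁴)(-5.8)+(7.3 × 10⁻⁴)(-0.60) = 3.2 × 10⁻⁴ → stable
  35–39 m: −αΔT+βΔS = −(1.3 × 10⁻⁴)(+5.3)+(7.3 × 10⁻⁴)(-0.56) = -1.1 × 10⁻³ → UNSTABLE
  39–41 m: −αΔT+βΔS = −(1.3 × 10⁻⁴)(-1.9)+(7.3 × 10⁻⁴)(+0.62) = 7.0 × 10⁻⁴ → stable
  41–230 m: −αΔT+βΔS = −(1.3 × 10⁻⁴)(-2.3)+(7.3 × 10⁻⁴)(-0.17) = 1.7 × 10⁻⁴ → stable
  230–255 m: −αΔT+βΔS = −(1.3 × 10⁻⁴)(+0.1)+(7.3 × 10⁻⁴)(+0.57) = 4.0 × 10⁻⁴ → stable
The 35–39 m interval has Δρ < 0: lighter water underlies denser water.

35–39 m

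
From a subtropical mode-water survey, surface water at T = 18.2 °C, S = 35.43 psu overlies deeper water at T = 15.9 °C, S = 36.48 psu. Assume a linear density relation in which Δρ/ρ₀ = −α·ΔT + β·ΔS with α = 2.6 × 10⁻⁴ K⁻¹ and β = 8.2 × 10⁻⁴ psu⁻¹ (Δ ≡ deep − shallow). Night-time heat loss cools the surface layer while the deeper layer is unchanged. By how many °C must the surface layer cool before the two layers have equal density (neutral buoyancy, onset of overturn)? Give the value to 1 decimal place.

5.6 °C

Neutral buoyancy requires Δρ = 0, i.e. −α(T_deep − T_surf′) + β(S_deep − S_surf) = 0.
T_surf′ = T_deep − (β/α)·ΔS = 15.9 − (8.2 × 10⁻⁴/2.6 × 10⁻⁴)·(+1.05) = 12.588 °C.
Cooling required: 18.2 − (12.588) = 5.612 °C.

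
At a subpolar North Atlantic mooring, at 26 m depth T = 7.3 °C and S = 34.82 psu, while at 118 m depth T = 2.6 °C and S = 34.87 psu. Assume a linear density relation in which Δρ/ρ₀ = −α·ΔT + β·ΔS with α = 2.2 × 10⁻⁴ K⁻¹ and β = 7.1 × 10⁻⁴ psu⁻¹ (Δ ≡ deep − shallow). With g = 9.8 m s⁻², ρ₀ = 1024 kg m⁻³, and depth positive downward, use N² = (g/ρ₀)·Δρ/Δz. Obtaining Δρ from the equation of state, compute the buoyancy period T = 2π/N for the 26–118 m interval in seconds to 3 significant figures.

ΔT = -4.7 K, ΔS = +0.05 psu (deep − shallow).
Δρ/ρ₀ = −αΔT + βΔS = 1.034 × 10⁻³ + 3.55 × 10⁻⁵ = 1.0695 × 10⁻³, so Δρ ≈ 1.095 kg m⁻³.
N² = (g/ρ₀)·Δρ/Δz = g·(Δρ/ρ₀)/Δz = 9.8 × 1.0695 × 10⁻³ / 92 = 1.1393 × 10⁻⁴ s⁻².
N = √(1.1393 × 10⁻⁴) = 0.010674 rad s⁻¹ → T = 2π/N = 588.64 s ≈ 589 s.

589 s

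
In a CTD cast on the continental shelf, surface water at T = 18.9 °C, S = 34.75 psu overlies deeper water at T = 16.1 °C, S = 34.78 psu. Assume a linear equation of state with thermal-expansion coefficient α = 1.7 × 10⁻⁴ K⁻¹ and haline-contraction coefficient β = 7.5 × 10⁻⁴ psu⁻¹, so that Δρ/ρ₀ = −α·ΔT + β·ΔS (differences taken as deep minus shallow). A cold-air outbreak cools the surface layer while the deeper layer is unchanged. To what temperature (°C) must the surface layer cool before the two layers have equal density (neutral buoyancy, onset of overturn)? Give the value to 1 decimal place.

Neutral buoyancy requires Δρ = 0, i.e. −α(T_deep − T_surf′) + β(S_deep − S_surf) = 0.
T_surf′ = T_deep − (β/α)·ΔS = 16.1 − (7.5 × 10⁻⁴/1.7 × 10⁻⁴)·(+0.03) = 15.968 °C.
Cooling required: 18.9 − (15.968) = 2.932 °C.

16.0 °C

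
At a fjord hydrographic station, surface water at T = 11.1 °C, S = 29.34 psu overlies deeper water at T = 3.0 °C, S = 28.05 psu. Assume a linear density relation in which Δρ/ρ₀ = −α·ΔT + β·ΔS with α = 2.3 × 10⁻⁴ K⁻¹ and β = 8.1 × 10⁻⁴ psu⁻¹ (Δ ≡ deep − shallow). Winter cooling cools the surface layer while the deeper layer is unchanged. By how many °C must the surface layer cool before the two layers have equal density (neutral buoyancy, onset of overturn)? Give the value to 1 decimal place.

3.6 °C

Neutral buoyancy requires Δρ = 0, i.e. −α(T_deep − T_surf′) + β(S_deep − S_surf) = 0.
T_surf′ = T_deep − (β/α)·ΔS = 3.0 − (8.1 × 10⁻⁴/2.3 × 10⁻⁴)·(-1.29) = 7.543 °C.
Cooling required: 11.1 − (7.543) = 3.557 °C.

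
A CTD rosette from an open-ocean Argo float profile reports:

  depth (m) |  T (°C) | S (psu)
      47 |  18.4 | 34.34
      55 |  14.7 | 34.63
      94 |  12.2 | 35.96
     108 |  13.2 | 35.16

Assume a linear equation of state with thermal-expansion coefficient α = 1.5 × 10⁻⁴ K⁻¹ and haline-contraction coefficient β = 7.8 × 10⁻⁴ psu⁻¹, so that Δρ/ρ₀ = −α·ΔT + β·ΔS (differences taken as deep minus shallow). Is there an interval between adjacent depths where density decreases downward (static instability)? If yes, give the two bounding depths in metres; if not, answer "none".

94–108 m

Evaluate Δρ/ρ₀ = −αΔT + βΔS across each adjacent pair:
  47–55 m: −αΔT+βΔS = −(1.5 × 10⁻⁴)(-3.7)+(7.8 × 10⁻⁴)(+0.29) = 7.8 × 10⁻⁴ → stable
  55–94 m: −αΔT+βΔS = −(1.5 × 10⁻⁴)(-2.5)+(7.8 × 10⁻⁴)(+1.33) = 1.4 × 10⁻³ → stable
  94–108 m: −αΔT+βΔS = −(1.5 × 10⁻⁴)(+1.0)+(7.8 × 10⁻⁴)(-0.80) = -7.7 × 10⁻⁴ → UNSTABLE
The 94–108 m interval has Δρ < 0: lighter water underlies denser water.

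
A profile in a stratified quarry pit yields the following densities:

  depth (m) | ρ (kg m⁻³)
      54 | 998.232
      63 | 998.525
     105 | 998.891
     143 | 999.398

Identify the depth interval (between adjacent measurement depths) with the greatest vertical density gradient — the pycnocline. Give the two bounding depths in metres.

54–63 m

Compute the density gradient over each adjacent pair:
  54–63 m: Δρ/Δz = 0.293/9 = 0.033 kg m⁻⁴
  63–105 m: Δρ/Δz = 0.366/42 = 8.7 × 10⁻³ kg m⁻⁴
  105–143 m: Δρ/Δz = 0.507/38 = 0.013 kg m⁻⁴
The largest gradient is in the 54–63 m interval — the pycnocline.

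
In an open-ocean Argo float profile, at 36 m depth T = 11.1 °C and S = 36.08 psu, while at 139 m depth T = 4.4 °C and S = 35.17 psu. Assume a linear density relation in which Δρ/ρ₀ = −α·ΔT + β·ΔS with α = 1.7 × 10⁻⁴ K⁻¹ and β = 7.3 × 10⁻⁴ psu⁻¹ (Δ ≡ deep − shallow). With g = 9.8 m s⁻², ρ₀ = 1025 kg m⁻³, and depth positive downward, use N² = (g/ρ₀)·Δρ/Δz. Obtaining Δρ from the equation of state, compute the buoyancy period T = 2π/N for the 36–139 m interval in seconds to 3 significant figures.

ΔT = -6.7 K, ΔS = -0.91 psu (deep − shallow).
Δρ/ρ₀ = −αΔT + βΔS = 1.139 × 10⁻³ − 6.643 × 10⁻⁴ = 4.747 × 10⁻⁴, so Δρ ≈ 0.4866 kg m⁻³.
N² = (g/ρ₀)·Δρ/Δz = g·(Δρ/ρ₀)/Δz = 9.8 × 4.747 × 10⁻⁴ / 103 = 4.5166 × 10⁻⁵ s⁻².
N = √(4.5166 × 10⁻⁵) = 6.7206 × 10⁻³ rad s⁻¹ → T = 2π/N = 934.91 s ≈ 935 s.

935 s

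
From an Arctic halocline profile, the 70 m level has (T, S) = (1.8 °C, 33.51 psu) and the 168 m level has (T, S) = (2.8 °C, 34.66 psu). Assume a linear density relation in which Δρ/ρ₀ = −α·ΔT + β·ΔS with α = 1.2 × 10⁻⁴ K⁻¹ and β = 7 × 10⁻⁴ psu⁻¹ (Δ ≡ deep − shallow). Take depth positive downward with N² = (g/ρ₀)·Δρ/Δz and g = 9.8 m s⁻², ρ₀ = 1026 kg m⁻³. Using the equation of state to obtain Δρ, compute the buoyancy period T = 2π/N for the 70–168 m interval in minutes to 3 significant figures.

12.7 min

ΔT = +1.0 K, ΔS = +1.15 psu (deep − shallow).
Δρ/ρ₀ = −αΔT + βΔS = -1.20 × 10⁻⁴ + 8.05 × 10⁻⁴ = 6.85 × 10⁻⁴, so Δρ ≈ 0.7028 kg m⁻³.
N² = (g/ρ₀)·Δρ/Δz = g·(Δρ/ρ₀)/Δz = 9.8 × 6.85 × 10⁻⁴ / 98 = 6.8500 × 10⁻⁵ s⁻².
N = √(6.8500 × 10⁻⁵) = 8.2765 × 10⁻³ rad s⁻¹ → T = 2π/N = 759.16 s = 12.653 min ≈ 12.7 min.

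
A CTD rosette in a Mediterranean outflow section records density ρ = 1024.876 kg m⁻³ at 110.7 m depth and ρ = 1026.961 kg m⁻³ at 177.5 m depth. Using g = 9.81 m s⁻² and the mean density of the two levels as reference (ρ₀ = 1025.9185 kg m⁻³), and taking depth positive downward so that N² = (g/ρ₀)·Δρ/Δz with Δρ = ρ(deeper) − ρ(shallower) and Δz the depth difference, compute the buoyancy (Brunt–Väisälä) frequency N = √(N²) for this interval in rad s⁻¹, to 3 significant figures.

0.0173 rad s⁻¹

Δρ = 1026.961 − 1024.876 = 2.085 kg m⁻³ over Δz = 177.5 − 110.7 = 66.8 m.
N² = (9.81/1025.9185) × (2.085/66.8) = 2.9846 × 10⁻⁴ s⁻².
N = √(2.9846 × 10⁻⁴) = 0.017276 rad s⁻¹ ≈ 0.0173 rad s⁻¹.
Since Δρ > 0 the layer is stably stratified.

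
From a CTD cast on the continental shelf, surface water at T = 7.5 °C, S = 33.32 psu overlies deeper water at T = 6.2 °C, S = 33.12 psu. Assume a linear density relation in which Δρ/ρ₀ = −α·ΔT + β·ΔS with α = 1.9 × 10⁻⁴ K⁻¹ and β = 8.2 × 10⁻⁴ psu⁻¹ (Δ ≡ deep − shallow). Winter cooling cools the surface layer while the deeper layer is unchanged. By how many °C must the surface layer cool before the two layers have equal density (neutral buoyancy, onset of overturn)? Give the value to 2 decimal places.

0.44 °C

Neutral buoyancy requires Δρ = 0, i.e. −α(T_deep − T_surf′) + β(S_deep − S_surf) = 0.
T_surf′ = T_deep − (β/α)·ΔS = 6.2 − (8.2 × 10⁻⁴/1.9 × 10⁻⁴)·(-0.20) = 7.0632 °C.
Cooling required: 7.5 − (7.0632) = 0.4368 °C.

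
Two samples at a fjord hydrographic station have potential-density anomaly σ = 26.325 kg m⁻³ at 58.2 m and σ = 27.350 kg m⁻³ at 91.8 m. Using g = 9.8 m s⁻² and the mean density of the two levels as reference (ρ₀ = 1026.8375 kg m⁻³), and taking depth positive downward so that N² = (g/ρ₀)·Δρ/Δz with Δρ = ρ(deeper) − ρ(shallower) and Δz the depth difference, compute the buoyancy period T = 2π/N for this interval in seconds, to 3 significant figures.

368 s

Δρ = 1027.350 − 1026.325 = 1.025 kg m⁻³ over Δz = 91.8 − 58.2 = 33.6 m.
N² = (9.8/1026.8375) × (1.025/33.6) = 2.9114 × 10⁻⁴ s⁻².
N = √(2.9114 × 10⁻⁴) = 0.017063 rad s⁻¹, so T = 2π/N = 368.23 s ≈ 368 s.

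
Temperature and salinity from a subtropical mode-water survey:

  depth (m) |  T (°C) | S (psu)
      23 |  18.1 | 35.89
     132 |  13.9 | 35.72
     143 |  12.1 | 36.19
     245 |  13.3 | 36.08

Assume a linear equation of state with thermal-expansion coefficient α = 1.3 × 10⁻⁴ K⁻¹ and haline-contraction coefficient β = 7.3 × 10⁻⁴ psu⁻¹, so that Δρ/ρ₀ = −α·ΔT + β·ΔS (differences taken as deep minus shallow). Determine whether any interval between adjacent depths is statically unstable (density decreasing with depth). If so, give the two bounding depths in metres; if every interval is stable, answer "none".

143–245 m

Evaluate Δρ/ρ₀ = −αΔT + βΔS across each adjacent pair:
  23–132 m: −αΔT+βΔS = −(1.3 × 10⁻⁴)(-4.2)+(7.3 × 10⁻⁴)(-0.17) = 4.2 × 10⁻⁴ → stable
  132–143 m: −αΔT+βΔS = −(1.3 × 10⁻⁴)(-1.8)+(7.3 × 10⁻⁴)(+0.47) = 5.8 × 10⁻⁴ → stable
  143–245 m: −αΔT+βΔS = −(1.3 × 10⁻⁴)(+1.2)+(7.3 × 10⁻⁴)(-0.11) = -2.4 × 10⁻⁴ → UNSTABLE
The 143–245 m interval has Δρ < 0: lighter water underlies denser water.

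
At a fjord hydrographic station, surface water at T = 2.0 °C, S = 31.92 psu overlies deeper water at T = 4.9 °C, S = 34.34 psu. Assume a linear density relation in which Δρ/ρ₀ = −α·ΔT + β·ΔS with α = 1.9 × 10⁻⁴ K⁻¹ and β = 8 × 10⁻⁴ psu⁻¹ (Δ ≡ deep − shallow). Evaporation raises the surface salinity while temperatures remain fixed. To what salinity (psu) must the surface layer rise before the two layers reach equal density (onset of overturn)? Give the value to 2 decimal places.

Neutral buoyancy requires −α(T_deep − T_surf) + β(S_deep − S_surf′) = 0.
S_surf′ = S_deep − (α/β)·ΔT = 34.34 − (1.9 × 10⁻⁴/8 × 10⁻⁴)·(+2.9) = 33.6513 psu.
Increase required: 33.6513 − 31.92 = 1.7313 psu.

33.65 psu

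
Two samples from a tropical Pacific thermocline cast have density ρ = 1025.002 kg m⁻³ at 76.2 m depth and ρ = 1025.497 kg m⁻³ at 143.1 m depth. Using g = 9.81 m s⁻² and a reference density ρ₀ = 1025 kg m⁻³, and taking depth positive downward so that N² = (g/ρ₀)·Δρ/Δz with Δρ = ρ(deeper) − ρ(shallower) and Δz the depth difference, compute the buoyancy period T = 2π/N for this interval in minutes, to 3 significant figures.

Δρ = 1025.497 − 1025.002 = 0.495 kg m⁻³ over Δz = 143.1 − 76.2 = 66.9 m.
N² = (9.81/1025) × (0.495/66.9) = 7.0815 × 10⁻⁵ s⁻².
N = √(7.0815 × 10⁻⁵) = 8.4152 × 10⁻³ rad s⁻¹, so T = 2π/N = 746.65 s = 12.444 min ≈ 12.4 min.

12.4 min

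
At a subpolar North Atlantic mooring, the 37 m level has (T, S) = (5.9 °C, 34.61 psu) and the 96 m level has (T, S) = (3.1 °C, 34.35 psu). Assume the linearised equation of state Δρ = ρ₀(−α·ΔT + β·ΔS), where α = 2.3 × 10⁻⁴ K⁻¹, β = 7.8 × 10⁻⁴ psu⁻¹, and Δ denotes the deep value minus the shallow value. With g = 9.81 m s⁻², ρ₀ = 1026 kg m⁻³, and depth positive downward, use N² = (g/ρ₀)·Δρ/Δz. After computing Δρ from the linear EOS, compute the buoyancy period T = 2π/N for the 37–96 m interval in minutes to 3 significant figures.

12.2 min

ΔT = -2.8 K, ΔS = -0.26 psu (deep − shallow).
Δρ/ρ₀ = −αΔT + βΔS = 6.44 × 10⁻⁴ − 2.028 × 10⁻⁴ = 4.412 × 10⁻⁴, so Δρ ≈ 0.4527 kg m⁻³.
N² = (g/ρ₀)·Δρ/Δz = g·(Δρ/ρ₀)/Δz = 9.81 × 4.412 × 10⁻⁴ / 59 = 7.3359 × 10⁻⁵ s⁻².
N = √(7.3359 × 10⁻⁵) = 8.5650 × 10⁻³ rad s⁻¹ → T = 2π/N = 733.59 s = 12.226 min ≈ 12.2 min.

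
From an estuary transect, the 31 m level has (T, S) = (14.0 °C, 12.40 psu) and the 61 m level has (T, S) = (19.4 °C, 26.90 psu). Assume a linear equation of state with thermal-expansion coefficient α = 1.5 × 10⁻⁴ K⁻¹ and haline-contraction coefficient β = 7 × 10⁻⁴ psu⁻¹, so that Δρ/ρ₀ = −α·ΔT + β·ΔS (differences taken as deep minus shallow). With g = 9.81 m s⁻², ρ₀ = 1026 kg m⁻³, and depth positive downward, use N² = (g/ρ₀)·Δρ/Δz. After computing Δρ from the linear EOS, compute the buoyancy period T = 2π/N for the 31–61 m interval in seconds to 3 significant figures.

114 s

ΔT = +5.4 K, ΔS = +14.50 psu (deep − shallow).
Δρ/ρ₀ = −αΔT + βΔS = -8.10 × 10⁻⁴ + 0.01015 = 9.34 × 10⁻³, so Δρ ≈ 9.583 kg m⁻³.
N² = (g/ρ₀)·Δρ/Δz = g·(Δρ/ρ₀)/Δz = 9.81 × 9.34 × 10⁻³ / 30 = 3.0542 × 10⁻³ s⁻².
N = √(3.0542 × 10⁻³) = 0.055265 rad s⁻¹ → T = 2π/N = 113.69 s ≈ 114 s.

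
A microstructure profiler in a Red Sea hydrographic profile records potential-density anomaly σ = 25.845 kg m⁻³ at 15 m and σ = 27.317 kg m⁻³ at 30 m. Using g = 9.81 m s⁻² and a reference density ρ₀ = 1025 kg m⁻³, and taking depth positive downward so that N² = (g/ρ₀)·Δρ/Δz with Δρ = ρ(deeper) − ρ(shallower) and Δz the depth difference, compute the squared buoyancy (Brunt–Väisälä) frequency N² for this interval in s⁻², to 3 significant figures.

9.39 × 10⁻⁴ s⁻²

Δρ = 1027.317 − 1025.845 = 1.472 kg m⁻³ over Δz = 30 − 15 = 15 m.
N² = (9.81/1025) × (1.472/15) = 9.3921 × 10⁻⁴ s⁻² ≈ 9.39 × 10⁻⁴ s⁻².
N² > 0, so the interval is statically stable.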